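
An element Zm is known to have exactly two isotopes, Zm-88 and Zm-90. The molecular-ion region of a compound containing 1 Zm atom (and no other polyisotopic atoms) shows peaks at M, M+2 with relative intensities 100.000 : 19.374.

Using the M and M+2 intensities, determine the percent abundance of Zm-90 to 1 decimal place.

If p is the fraction of Zm that is Zm-88, then I(M+2)/I(M) = [C(1,1)·p^0·(1−p)] / p^1 = 1·(1−p)/p = 19.374/100.000 = 0.1937
(1−p)/p = 0.1937/1 = 0.1937  ⇒  p = 1/(1 + 0.1937) = 0.8377
Zm-88: 83.8%, Zm-90: 16.2%.

16.2%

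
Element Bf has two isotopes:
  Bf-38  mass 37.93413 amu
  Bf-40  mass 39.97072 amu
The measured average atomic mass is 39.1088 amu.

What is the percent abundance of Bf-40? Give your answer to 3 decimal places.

Writing the weighted mean with unknown fraction x of Bf-38:
37.93413·x + 39.97072·(1 − x) = 39.1088
(37.93413 − 39.97072)·x = 39.1088 − 39.97072
x = -0.86192 / -2.03659 = 0.42322 → 42.322% Bf-38, 57.678% Bf-40.

57.678%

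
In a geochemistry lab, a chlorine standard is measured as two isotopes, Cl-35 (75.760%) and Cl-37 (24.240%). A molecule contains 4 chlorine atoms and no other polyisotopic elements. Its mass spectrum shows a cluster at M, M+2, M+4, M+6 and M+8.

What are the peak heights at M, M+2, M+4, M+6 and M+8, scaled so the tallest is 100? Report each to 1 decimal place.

78.1 : 100.0 : 48.0 : 10.2 : 0.8

Expanding (0.75760 + 0.24240)^4:
P(M) = 0.75760^4 = 0.329428
P(M+2) = 4 × 0.75760^3 × 0.24240^1 = 0.421612
P(M+4) = 6 × 0.75760^2 × 0.24240^2 = 0.202347
P(M+6) = 4 × 0.75760^1 × 0.24240^3 = 0.043162
P(M+8) = 0.24240^4 = 0.003452
The M+2 peak is largest (0.421612); scaling to 100 gives 78.1 : 100.0 : 48.0 : 10.2 : 0.8.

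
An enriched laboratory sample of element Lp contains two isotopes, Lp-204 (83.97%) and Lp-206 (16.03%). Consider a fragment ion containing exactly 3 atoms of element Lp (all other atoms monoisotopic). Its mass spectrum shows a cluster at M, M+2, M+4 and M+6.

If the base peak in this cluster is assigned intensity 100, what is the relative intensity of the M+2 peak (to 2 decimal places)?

(0.8397 + 0.1603)^3 gives M 0.5921, M+2 0.3391, M+4 0.0647, M+6 0.0041; the largest is M.
P(M) = C(3,0) × 0.8397^3 × 0.1603^0 = 1 × 0.59206919 × 1.0000 = 0.592069 (base)
P(M+2) = C(3,1) × 0.8397^2 × 0.1603^1 = 3 × 0.70509609 × 0.1603 = 0.339081
Relative intensity = 0.339081 / 0.592069 × 100 = 57.27

57.27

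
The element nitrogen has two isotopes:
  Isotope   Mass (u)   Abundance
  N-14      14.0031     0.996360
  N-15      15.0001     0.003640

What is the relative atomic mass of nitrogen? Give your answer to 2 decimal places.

14.01 u

Weight each isotope mass by its fractional abundance: 0.996360 × 14.0031 + 0.003640 × 15.0001
= 13.95213 + 0.05460 = 14.00673 u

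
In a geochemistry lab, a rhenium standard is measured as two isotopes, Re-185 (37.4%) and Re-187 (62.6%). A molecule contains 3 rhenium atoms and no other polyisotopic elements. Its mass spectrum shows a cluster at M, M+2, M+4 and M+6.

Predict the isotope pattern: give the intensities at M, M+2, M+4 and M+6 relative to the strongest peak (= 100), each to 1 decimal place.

11.9 : 59.7 : 100.0 : 55.8

Expanding (0.374 + 0.626)^3:
P(M) = 0.374^3 = 0.052314
P(M+2) = 3 × 0.374^2 × 0.626^1 = 0.262687
P(M+4) = 3 × 0.374^1 × 0.626^2 = 0.439685
P(M+6) = 0.626^3 = 0.245314
The M+4 peak is largest (0.439685); scaling to 100 gives 11.9 : 59.7 : 100.0 : 55.8.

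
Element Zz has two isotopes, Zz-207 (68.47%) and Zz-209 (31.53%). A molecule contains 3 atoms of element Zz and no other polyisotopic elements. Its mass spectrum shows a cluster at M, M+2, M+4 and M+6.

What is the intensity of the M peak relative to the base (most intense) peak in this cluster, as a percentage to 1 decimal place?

(0.6847 + 0.3153)^3 gives M 0.3210, M+2 0.4435, M+4 0.2042, M+6 0.0313; the largest is M+2.
P(M+2) = C(3,1) × 0.6847^2 × 0.3153^1 = 3 × 0.46881409 × 0.3153 = 0.443451 (base)
P(M) = C(3,0) × 0.6847^3 × 0.3153^0 = 1 × 0.32099701 × 1.0000 = 0.320997
Relative intensity = 0.320997 / 0.443451 × 100 = 72.4

72.4%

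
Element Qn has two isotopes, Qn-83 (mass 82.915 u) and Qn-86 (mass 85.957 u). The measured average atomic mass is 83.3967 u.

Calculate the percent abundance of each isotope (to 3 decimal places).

With x = fraction of Qn-83 (so Qn-86 is 1 − x):
82.915·x + 85.957·(1 − x) = 83.3967
(82.915 − 85.957)·x = 83.3967 − 85.957
x = -2.5603 / -3.042 = 0.84165 → 84.165% Qn-83, 15.835% Qn-86.

Qn-83: 84.165%, Qn-86: 15.835%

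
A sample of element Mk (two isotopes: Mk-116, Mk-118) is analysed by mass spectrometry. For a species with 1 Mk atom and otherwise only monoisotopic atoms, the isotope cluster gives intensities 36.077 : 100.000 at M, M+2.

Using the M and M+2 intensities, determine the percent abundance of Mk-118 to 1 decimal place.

If p is the fraction of Mk that is Mk-116, then I(M+2)/I(M) = [C(1,1)·p^0·(1−p)] / p^1 = 1·(1−p)/p = 100.000/36.077 = 2.7718
(1−p)/p = 2.7718/1 = 2.7718  ⇒  p = 1/(1 + 2.7718) = 0.2651
Mk-116: 26.5%, Mk-118: 73.5%.

73.5%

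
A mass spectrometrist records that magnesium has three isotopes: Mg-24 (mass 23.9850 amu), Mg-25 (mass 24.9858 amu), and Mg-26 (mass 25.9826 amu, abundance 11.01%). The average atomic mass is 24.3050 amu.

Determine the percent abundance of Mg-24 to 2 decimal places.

78.99%

The remaining 88.99% is split between Mg-24 (fraction x) and Mg-25 (fraction 0.8899 − x).
Substituting: 23.9850x + 24.9858(0.8899 − x) = 21.44431574
(23.9850 − 24.9858)x = -0.79054768  ⇒  x = 0.78992, y = 0.09998
Mg-24: 78.99%, Mg-25: 10.00%.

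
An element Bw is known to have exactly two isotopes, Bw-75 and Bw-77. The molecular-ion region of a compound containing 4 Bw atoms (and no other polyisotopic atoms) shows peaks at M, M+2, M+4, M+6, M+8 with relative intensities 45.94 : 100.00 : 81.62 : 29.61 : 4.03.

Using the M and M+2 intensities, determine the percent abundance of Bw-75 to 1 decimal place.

If p is the fraction of Bw that is Bw-75, then I(M+2)/I(M) = [C(4,1)·p^3·(1−p)] / p^4 = 4·(1−p)/p = 100.00/45.94 = 2.1768
(1−p)/p = 2.1768/4 = 0.5442  ⇒  p = 1/(1 + 0.5442) = 0.6476
Bw-75: 64.8%, Bw-77: 35.2%.

64.8%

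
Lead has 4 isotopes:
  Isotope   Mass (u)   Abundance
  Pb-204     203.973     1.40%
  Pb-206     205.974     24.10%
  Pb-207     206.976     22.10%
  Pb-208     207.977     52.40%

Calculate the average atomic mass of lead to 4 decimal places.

Average mass = Σ (abundance × isotope mass) = 0.0140 × 203.973 + 0.2410 × 205.974 + 0.2210 × 206.976 + 0.5240 × 207.977
= 2.85562 + 49.63973 + 45.74170 + 108.97995 = 207.21700 u

207.2170 u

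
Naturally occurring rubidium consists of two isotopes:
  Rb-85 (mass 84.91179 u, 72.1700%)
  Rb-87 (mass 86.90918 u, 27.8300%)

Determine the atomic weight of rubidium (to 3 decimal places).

85.468 u

Ar = Σ fᵢ·mᵢ = 0.721700 × 84.91179 + 0.278300 × 86.90918
= 61.280839 + 24.186825 = 85.467664 u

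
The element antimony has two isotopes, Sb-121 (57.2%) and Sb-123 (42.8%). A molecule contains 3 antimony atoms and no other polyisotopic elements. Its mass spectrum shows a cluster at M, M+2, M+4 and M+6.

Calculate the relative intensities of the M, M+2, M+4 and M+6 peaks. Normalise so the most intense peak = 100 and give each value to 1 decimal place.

The 3 Sb atoms are independent, so intensities follow the terms of (0.572 + 0.428)^3.
P(M) = 0.572^3 = 0.187149
P(M+2) = 3 × 0.572^2 × 0.428^1 = 0.420104
P(M+4) = 3 × 0.572^1 × 0.428^2 = 0.314344
P(M+6) = 0.428^3 = 0.078403
The M+2 peak is largest (0.420104); scaling to 100 gives 44.5 : 100.0 : 74.8 : 18.7.

44.5 : 100.0 : 74.8 : 18.7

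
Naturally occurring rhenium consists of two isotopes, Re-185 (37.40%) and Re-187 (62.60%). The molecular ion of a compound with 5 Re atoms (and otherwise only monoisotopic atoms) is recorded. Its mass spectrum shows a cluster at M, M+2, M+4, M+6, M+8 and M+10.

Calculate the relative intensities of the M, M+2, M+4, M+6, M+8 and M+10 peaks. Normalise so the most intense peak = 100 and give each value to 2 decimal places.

The 5 Re atoms are independent, so intensities follow the terms of (0.3740 + 0.6260)^5.
P(M) = 0.3740^5 = 0.007317
P(M+2) = 5 × 0.3740^4 × 0.6260^1 = 0.061239
P(M+4) = 10 × 0.3740^3 × 0.6260^2 = 0.205005
P(M+6) = 10 × 0.3740^2 × 0.6260^3 = 0.343136
P(M+8) = 5 × 0.3740^1 × 0.6260^4 = 0.287170
P(M+10) = 0.6260^5 = 0.096133
The M+6 peak is largest (0.343136); scaling to 100 gives 2.13 : 17.85 : 59.74 : 100.00 : 83.69 : 28.02.

2.13 : 17.85 : 59.74 : 100.00 : 83.69 : 28.02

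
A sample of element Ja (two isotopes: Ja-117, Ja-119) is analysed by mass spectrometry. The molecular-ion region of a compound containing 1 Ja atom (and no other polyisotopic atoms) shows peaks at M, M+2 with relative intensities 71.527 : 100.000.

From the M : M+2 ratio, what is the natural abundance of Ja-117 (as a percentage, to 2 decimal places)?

Let p = fractional abundance of Ja-117. I(M+2)/I(M) = [C(1,1)·p^0·(1−p)] / p^1 = 1·(1−p)/p = 100.000/71.527 = 1.3981
(1−p)/p = 1.3981/1 = 1.3981  ⇒  p = 1/(1 + 1.3981) = 0.4170
Ja-117: 41.70%, Ja-119: 58.30%.

41.70%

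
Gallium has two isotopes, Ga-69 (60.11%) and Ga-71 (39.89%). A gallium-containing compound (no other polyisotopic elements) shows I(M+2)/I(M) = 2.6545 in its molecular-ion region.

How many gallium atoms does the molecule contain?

4

For n independent Ga atoms, I(M+2)/I(M) = n · (abundance Ga-71) / (abundance Ga-69) = n · 0.3989/0.6011.
n = 2.6545 × 0.6011/0.3989 = 4.00 ≈ 4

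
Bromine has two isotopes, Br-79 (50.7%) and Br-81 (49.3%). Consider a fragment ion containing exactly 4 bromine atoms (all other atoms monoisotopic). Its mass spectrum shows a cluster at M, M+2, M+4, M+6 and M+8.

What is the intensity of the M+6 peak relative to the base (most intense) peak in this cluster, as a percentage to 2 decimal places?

64.83%

(0.507 + 0.493)^4 gives M 0.0661, M+2 0.2570, M+4 0.3749, M+6 0.2430, M+8 0.0591; the largest is M+4.
P(M+4) = C(4,2) × 0.507^2 × 0.493^2 = 6 × 0.257049 × 0.243049 = 0.374853 (base)
P(M+6) = C(4,3) × 0.507^1 × 0.493^3 = 4 × 0.5070 × 0.11982316 = 0.243001
Relative intensity = 0.243001 / 0.374853 × 100 = 64.83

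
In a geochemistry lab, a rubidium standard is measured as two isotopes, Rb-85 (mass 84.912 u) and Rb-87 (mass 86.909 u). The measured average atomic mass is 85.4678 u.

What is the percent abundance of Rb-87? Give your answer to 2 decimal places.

Let x be the fractional abundance of Rb-85; then Rb-87 has abundance 1 − x.
84.912·x + 86.909·(1 − x) = 85.4678
(84.912 − 86.909)·x = 85.4678 − 86.909
x = -1.4412 / -1.997 = 0.72168 → 72.17% Rb-85, 27.83% Rb-87.

27.83%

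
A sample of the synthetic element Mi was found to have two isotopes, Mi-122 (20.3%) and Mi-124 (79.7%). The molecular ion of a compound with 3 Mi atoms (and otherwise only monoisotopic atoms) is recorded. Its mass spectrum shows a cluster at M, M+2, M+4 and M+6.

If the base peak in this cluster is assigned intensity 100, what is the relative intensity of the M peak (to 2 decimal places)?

(0.203 + 0.797)^3 gives M 0.0084, M+2 0.0985, M+4 0.3868, M+6 0.5063; the largest is M+6.
P(M+6) = C(3,3) × 0.203^0 × 0.797^3 = 1 × 1.0000 × 0.50626157 = 0.506262 (base)
P(M) = C(3,0) × 0.203^3 × 0.797^0 = 1 × 0.00836543 × 1.0000 = 0.008365
Relative intensity = 0.008365 / 0.506262 × 100 = 1.65

1.65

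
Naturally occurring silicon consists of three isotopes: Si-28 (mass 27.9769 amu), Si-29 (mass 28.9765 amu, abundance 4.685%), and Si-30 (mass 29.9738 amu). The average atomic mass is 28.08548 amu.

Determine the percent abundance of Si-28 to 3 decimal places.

Let x and y be the fractions of Si-28 and Si-30. Then x + y = 1 − 0.04685 = 0.95315 and 27.9769x + 29.9738y = 28.08548 − 0.04685×28.9765 = 26.727930975.
Substituting: 27.9769x + 29.9738(0.95315 − x) = 26.727930975
(27.9769 − 29.9738)x = -1.841596495  ⇒  x = 0.92223, y = 0.03092
Si-28: 92.223%, Si-30: 3.092%.

92.223%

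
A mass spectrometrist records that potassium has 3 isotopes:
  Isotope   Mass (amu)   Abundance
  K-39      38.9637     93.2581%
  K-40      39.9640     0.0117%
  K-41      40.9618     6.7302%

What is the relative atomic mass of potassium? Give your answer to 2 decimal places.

39.10 amu

The abundance-weighted mean is 0.932581 × 38.9637 + 0.000117 × 39.9640 + 0.067302 × 40.9618
= 36.33681 + 0.00468 + 2.75681 = 39.09830 amu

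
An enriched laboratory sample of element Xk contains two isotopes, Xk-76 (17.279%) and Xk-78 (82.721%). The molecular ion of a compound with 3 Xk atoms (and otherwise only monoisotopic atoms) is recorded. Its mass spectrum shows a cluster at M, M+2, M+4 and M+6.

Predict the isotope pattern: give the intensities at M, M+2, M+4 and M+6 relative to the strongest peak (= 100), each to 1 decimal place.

Each Xk atom is independently Xk-76 (p = 0.17279) or Xk-78 (q = 0.82721); the cluster is the binomial expansion (p + q)^3.
P(M) = 0.17279^3 = 0.005159
P(M+2) = 3 × 0.17279^2 × 0.82721^1 = 0.074092
P(M+4) = 3 × 0.17279^1 × 0.82721^2 = 0.354708
P(M+6) = 0.82721^3 = 0.566040
The M+6 peak is largest (0.566040); scaling to 100 gives 0.9 : 13.1 : 62.7 : 100.0.

0.9 : 13.1 : 62.7 : 100.0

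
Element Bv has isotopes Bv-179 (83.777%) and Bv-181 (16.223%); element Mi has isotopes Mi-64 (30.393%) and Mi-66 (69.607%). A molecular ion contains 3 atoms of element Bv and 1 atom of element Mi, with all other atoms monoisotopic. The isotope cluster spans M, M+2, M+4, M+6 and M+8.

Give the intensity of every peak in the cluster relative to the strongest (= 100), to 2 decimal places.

Element Bv pattern (n=3): 0.58799606 : 0.34158755 : 0.06614673 : 0.00426966
Element Mi pattern (n=1): 0.30393 : 0.69607
Convolve the two distributions (both contribute in 2-u steps):
  M: 0.58799606×0.30393 = 0.178710
  M+2: 0.58799606×0.69607 + 0.34158755×0.30393 = 0.513105
  M+4: 0.34158755×0.69607 + 0.06614673×0.30393 = 0.257873
  M+6: 0.06614673×0.69607 + 0.00426966×0.30393 = 0.047340
  M+8: 0.00426966×0.69607 = 0.002972
Scale to base peak (0.513105) = 100: 34.83 : 100.00 : 50.26 : 9.23 : 0.58

34.83 : 100.00 : 50.26 : 9.23 : 0.58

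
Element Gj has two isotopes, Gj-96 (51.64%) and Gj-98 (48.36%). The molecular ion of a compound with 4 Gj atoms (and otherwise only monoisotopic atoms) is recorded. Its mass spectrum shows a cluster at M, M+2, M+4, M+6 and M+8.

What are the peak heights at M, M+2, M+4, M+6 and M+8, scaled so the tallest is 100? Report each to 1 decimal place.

19.0 : 71.2 : 100.0 : 62.4 : 14.6

Each Gj atom is independently Gj-96 (p = 0.5164) or Gj-98 (q = 0.4836); the cluster is the binomial expansion (p + q)^4.
P(M) = 0.5164^4 = 0.071112
P(M+2) = 4 × 0.5164^3 × 0.4836^1 = 0.266382
P(M+4) = 6 × 0.5164^2 × 0.4836^2 = 0.374194
P(M+6) = 4 × 0.5164^1 × 0.4836^3 = 0.233617
P(M+8) = 0.4836^4 = 0.054695
The M+4 peak is largest (0.374194); scaling to 100 gives 19.0 : 71.2 : 100.0 : 62.4 : 14.6.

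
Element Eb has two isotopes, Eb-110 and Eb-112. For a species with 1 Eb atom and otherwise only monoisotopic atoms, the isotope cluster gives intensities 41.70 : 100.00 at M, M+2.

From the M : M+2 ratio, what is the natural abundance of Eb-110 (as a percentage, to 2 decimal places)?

29.43%

Let p = fractional abundance of Eb-110. I(M+2)/I(M) = [C(1,1)·p^0·(1−p)] / p^1 = 1·(1−p)/p = 100.00/41.70 = 2.3981
(1−p)/p = 2.3981/1 = 2.3981  ⇒  p = 1/(1 + 2.3981) = 0.2943
Eb-110: 29.43%, Eb-112: 70.57%.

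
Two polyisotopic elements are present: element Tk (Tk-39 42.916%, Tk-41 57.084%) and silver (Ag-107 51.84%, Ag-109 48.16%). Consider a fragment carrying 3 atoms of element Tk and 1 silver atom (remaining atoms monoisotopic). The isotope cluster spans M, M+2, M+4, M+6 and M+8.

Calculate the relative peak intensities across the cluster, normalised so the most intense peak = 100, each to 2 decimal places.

Element Tk pattern (n=3): 0.07904196 : 0.31540903 : 0.41953605 : 0.18601296
Silver pattern (n=1): 0.5184 : 0.4816
Convolve the two distributions (both contribute in 2-u steps):
  M: 0.07904196×0.5184 = 0.040975
  M+2: 0.07904196×0.4816 + 0.31540903×0.5184 = 0.201575
  M+4: 0.31540903×0.4816 + 0.41953605×0.5184 = 0.369388
  M+6: 0.41953605×0.4816 + 0.18601296×0.5184 = 0.298478
  M+8: 0.18601296×0.4816 = 0.089584
Scale to base peak (0.369388) = 100: 11.09 : 54.57 : 100.00 : 80.80 : 24.25

11.09 : 54.57 : 100.00 : 80.80 : 24.25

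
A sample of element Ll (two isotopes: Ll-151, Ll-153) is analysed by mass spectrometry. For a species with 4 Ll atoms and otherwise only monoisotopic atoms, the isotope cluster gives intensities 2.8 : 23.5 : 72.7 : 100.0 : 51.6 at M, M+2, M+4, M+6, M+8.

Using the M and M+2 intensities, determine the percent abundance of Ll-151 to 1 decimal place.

32.3%

Write p for the Ll-151 fraction. I(M+2)/I(M) = [C(4,1)·p^3·(1−p)] / p^4 = 4·(1−p)/p = 23.5/2.8 = 8.3929
(1−p)/p = 8.3929/4 = 2.0982  ⇒  p = 1/(1 + 2.0982) = 0.3228
Ll-151: 32.3%, Ll-153: 67.7%.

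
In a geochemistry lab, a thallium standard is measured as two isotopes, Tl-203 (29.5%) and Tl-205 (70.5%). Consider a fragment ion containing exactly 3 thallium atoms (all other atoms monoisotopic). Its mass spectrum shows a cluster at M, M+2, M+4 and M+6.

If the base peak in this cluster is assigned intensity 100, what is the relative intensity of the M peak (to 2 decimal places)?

5.84

(0.295 + 0.705)^3 gives M 0.0257, M+2 0.1841, M+4 0.4399, M+6 0.3504; the largest is M+4.
P(M+4) = C(3,2) × 0.295^1 × 0.705^2 = 3 × 0.2950 × 0.497025 = 0.439867 (base)
P(M) = C(3,0) × 0.295^3 × 0.705^0 = 1 × 0.02567237 × 1.0000 = 0.025672
Relative intensity = 0.025672 / 0.439867 × 100 = 5.84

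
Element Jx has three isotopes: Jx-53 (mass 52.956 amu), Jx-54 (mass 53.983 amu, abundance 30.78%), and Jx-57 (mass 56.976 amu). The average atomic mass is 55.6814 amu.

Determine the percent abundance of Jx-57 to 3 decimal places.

The remaining 69.22% is split between Jx-53 (fraction x) and Jx-57 (fraction 0.6922 − x).
Substituting: 52.956x + 56.976(0.6922 − x) = 39.0654326
(52.956 − 56.976)x = -0.3733546  ⇒  x = 0.09287, y = 0.59933
Jx-53: 9.287%, Jx-57: 59.933%.

59.933%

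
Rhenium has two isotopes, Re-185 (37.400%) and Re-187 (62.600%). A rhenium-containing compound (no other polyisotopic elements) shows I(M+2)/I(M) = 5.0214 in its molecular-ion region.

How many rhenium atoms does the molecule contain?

With n Re atoms, P(M+2)/P(M) = C(n,1)·p^(n−1)q / p^n = n·q/p = n · 0.62600/0.37400.
n = 5.0214 × 0.37400/0.62600 = 3.00 ≈ 3

3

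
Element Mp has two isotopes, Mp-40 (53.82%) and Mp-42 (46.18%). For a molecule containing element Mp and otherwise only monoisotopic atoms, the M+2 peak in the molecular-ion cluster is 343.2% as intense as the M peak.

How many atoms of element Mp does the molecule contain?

With n Mp atoms, P(M+2)/P(M) = C(n,1)·p^(n−1)q / p^n = n·q/p = n · 0.4618/0.5382.
n = 3.432 × 0.5382/0.4618 = 4.00 ≈ 4

4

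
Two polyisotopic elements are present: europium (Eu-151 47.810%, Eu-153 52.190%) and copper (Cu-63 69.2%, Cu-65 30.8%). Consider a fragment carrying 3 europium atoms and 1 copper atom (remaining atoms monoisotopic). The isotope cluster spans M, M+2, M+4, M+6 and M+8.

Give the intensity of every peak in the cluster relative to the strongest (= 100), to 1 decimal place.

19.9 : 73.9 : 100.0 : 57.5 : 11.5

Europium pattern (n=3): 0.10928391 : 0.3578871 : 0.39067407 : 0.14215492
Copper pattern (n=1): 0.6920 : 0.3080
Convolve the two distributions (both contribute in 2-u steps):
  M: 0.10928391×0.6920 = 0.075624
  M+2: 0.10928391×0.3080 + 0.3578871×0.6920 = 0.281317
  M+4: 0.3578871×0.3080 + 0.39067407×0.6920 = 0.380576
  M+6: 0.39067407×0.3080 + 0.14215492×0.6920 = 0.218699
  M+8: 0.14215492×0.3080 = 0.043784
Scale to base peak (0.380576) = 100: 19.9 : 73.9 : 100.0 : 57.5 : 11.5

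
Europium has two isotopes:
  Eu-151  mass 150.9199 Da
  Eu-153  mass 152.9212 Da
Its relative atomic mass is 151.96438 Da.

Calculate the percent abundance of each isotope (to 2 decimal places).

Eu-151: 47.81%, Eu-153: 52.19%

With x = fraction of Eu-151 (so Eu-153 is 1 − x):
150.9199·x + 152.9212·(1 − x) = 151.96438
(150.9199 − 152.9212)·x = 151.96438 − 152.9212
x = -0.95682 / -2.0013 = 0.47810 → 47.81% Eu-151, 52.19% Eu-153.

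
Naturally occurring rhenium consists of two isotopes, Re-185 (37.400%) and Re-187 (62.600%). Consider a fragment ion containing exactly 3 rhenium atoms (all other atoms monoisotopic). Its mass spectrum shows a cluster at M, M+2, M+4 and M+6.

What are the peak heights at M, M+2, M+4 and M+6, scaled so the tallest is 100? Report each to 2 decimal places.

Expanding (0.37400 + 0.62600)^3:
P(M) = 0.37400^3 = 0.052314
P(M+2) = 3 × 0.37400^2 × 0.62600^1 = 0.262687
P(M+4) = 3 × 0.37400^1 × 0.62600^2 = 0.439685
P(M+6) = 0.62600^3 = 0.245314
The M+4 peak is largest (0.439685); scaling to 100 gives 11.90 : 59.74 : 100.00 : 55.79.

11.90 : 59.74 : 100.00 : 55.79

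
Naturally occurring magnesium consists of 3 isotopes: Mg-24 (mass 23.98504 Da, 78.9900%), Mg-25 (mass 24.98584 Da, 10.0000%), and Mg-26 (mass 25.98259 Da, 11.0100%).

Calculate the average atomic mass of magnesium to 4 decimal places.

Ar = Σ fᵢ·mᵢ = 0.789900 × 23.98504 + 0.100000 × 24.98584 + 0.110100 × 25.98259
= 18.945783 + 2.498584 + 2.860683 = 24.305050 Da

24.3051 Da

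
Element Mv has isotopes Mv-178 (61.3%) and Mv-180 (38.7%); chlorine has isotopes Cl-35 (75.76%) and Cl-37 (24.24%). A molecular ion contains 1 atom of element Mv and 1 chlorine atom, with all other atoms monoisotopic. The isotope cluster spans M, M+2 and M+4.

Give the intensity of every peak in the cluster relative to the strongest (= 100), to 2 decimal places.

Element Mv pattern (n=1): 0.6130 : 0.3870
Chlorine pattern (n=1): 0.7576 : 0.2424
Convolve the two distributions (both contribute in 2-u steps):
  M: 0.6130×0.7576 = 0.464409
  M+2: 0.6130×0.2424 + 0.3870×0.7576 = 0.441782
  M+4: 0.3870×0.2424 = 0.093809
Scale to base peak (0.464409) = 100: 100.00 : 95.13 : 20.20

100.00 : 95.13 : 20.20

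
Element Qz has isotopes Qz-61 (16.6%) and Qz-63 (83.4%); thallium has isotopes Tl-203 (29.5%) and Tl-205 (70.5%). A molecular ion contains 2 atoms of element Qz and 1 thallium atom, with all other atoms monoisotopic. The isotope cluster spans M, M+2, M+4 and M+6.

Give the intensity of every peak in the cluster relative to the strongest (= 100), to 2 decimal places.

1.66 : 20.62 : 81.65 : 100.00

Element Qz pattern (n=2): 0.027556 : 0.276888 : 0.695556
Thallium pattern (n=1): 0.2950 : 0.7050
Convolve the two distributions (both contribute in 2-u steps):
  M: 0.027556×0.2950 = 0.008129
  M+2: 0.027556×0.7050 + 0.276888×0.2950 = 0.101109
  M+4: 0.276888×0.7050 + 0.695556×0.2950 = 0.400395
  M+6: 0.695556×0.7050 = 0.490367
Scale to base peak (0.490367) = 100: 1.66 : 20.62 : 81.65 : 100.00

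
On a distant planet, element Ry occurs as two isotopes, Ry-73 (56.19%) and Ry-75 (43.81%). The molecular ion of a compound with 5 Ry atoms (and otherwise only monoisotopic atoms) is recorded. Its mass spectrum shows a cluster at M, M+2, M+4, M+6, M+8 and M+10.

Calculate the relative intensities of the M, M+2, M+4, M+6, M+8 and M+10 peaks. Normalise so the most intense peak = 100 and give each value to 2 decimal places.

Expanding (0.5619 + 0.4381)^5:
P(M) = 0.5619^5 = 0.056014
P(M+2) = 5 × 0.5619^4 × 0.4381^1 = 0.218363
P(M+4) = 10 × 0.5619^3 × 0.4381^2 = 0.340505
P(M+6) = 10 × 0.5619^2 × 0.4381^3 = 0.265484
P(M+8) = 5 × 0.5619^1 × 0.4381^4 = 0.103496
P(M+10) = 0.4381^5 = 0.016139
The M+4 peak is largest (0.340505); scaling to 100 gives 16.45 : 64.13 : 100.00 : 77.97 : 30.39 : 4.74.

16.45 : 64.13 : 100.00 : 77.97 : 30.39 : 4.74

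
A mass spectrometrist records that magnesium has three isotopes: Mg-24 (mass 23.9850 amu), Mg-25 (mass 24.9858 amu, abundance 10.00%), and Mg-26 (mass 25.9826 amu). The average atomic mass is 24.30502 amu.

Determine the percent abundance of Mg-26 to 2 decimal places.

Let x and y be the fractions of Mg-24 and Mg-26. Then x + y = 1 − 0.1000 = 0.9000 and 23.9850x + 25.9826y = 24.30502 − 0.1000×24.9858 = 21.80644.
Substituting: 23.9850x + 25.9826(0.9000 − x) = 21.80644
(23.9850 − 25.9826)x = -1.5779  ⇒  x = 0.78990, y = 0.11010
Mg-24: 78.99%, Mg-26: 11.01%.

11.01%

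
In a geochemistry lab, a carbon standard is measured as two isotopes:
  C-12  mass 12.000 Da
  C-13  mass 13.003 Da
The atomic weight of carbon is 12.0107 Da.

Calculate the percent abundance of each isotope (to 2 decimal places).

Writing the weighted mean with unknown fraction x of C-12:
12.000·x + 13.003·(1 − x) = 12.0107
(12.000 − 13.003)·x = 12.0107 − 13.003
x = -0.9923 / -1.003 = 0.98933 → 98.93% C-12, 1.07% C-13.

C-12: 98.93%, C-13: 1.07%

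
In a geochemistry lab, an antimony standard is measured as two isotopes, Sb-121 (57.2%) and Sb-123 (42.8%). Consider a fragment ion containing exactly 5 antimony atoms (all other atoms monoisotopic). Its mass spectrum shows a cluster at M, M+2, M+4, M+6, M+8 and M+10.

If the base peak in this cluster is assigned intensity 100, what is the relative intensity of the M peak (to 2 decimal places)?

17.86

(0.572 + 0.428)^5 gives M 0.0612, M+2 0.2291, M+4 0.3428, M+6 0.2565, M+8 0.0960, M+10 0.0144; the largest is M+4.
P(M+4) = C(5,2) × 0.572^3 × 0.428^2 = 10 × 0.18714925 × 0.183184 = 0.342827 (base)
P(M) = C(5,0) × 0.572^5 × 0.428^0 = 1 × 0.06123224 × 1.0000 = 0.061232
Relative intensity = 0.061232 / 0.342827 × 100 = 17.86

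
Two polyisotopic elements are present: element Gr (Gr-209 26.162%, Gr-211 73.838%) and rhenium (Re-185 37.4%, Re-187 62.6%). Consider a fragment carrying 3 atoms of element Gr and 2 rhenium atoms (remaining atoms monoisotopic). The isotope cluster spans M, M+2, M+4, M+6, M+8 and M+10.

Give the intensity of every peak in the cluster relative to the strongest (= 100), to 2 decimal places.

0.70 : 8.31 : 38.71 : 88.74 : 100.00 : 44.29

Element Gr pattern (n=3): 0.01790659 : 0.15161531 : 0.42790962 : 0.40256849
Rhenium pattern (n=2): 0.139876 : 0.468248 : 0.391876
Convolve the two distributions (both contribute in 2-u steps):
  M: 0.01790659×0.139876 = 0.002505
  M+2: 0.01790659×0.468248 + 0.15161531×0.139876 = 0.029592
  M+4: 0.01790659×0.391876 + 0.15161531×0.468248 + 0.42790962×0.139876 = 0.137865
  M+6: 0.15161531×0.391876 + 0.42790962×0.468248 + 0.40256849×0.139876 = 0.316092
  M+8: 0.42790962×0.391876 + 0.40256849×0.468248 = 0.356189
  M+10: 0.40256849×0.391876 = 0.157757
Scale to base peak (0.356189) = 100: 0.70 : 8.31 : 38.71 : 88.74 : 100.00 : 44.29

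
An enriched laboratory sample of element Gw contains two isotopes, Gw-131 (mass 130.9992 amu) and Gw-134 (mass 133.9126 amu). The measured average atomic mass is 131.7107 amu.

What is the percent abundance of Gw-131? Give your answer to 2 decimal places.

75.58%

Let x be the fractional abundance of Gw-131; then Gw-134 has abundance 1 − x.
130.9992·x + 133.9126·(1 − x) = 131.7107
(130.9992 − 133.9126)·x = 131.7107 − 133.9126
x = -2.2019 / -2.9134 = 0.75578 → 75.58% Gw-131, 24.42% Gw-134.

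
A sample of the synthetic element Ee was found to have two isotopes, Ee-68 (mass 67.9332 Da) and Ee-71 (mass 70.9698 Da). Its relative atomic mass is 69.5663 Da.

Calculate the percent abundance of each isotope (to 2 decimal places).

Writing the weighted mean with unknown fraction x of Ee-68:
67.9332·x + 70.9698·(1 − x) = 69.5663
(67.9332 − 70.9698)·x = 69.5663 − 70.9698
x = -1.4035 / -3.0366 = 0.46219 → 46.22% Ee-68, 53.78% Ee-71.

Ee-68: 46.22%, Ee-71: 53.78%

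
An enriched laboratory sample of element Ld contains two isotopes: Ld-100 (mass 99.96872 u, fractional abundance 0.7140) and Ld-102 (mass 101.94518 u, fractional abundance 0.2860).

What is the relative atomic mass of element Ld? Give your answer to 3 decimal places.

The abundance-weighted mean is 0.7140 × 99.96872 + 0.2860 × 101.94518
= 71.377666 + 29.156321 = 100.533987 u

100.534 u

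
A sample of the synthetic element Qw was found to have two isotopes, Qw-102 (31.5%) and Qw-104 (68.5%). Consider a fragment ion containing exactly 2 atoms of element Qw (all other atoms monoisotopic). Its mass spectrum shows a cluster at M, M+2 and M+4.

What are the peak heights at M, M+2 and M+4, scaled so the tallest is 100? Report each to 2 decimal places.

21.15 : 91.97 : 100.00

Expanding (0.315 + 0.685)^2:
P(M) = 0.315^2 = 0.099225
P(M+2) = 2 × 0.315^1 × 0.685^1 = 0.431550
P(M+4) = 0.685^2 = 0.469225
The M+4 peak is largest (0.469225); scaling to 100 gives 21.15 : 91.97 : 100.00.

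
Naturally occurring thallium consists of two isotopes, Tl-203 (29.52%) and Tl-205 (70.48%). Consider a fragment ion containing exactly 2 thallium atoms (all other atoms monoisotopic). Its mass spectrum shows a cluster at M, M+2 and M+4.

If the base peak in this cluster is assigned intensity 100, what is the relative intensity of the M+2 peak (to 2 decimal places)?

83.77

(0.2952 + 0.7048)^2 gives M 0.0871, M+2 0.4161, M+4 0.4967; the largest is M+4.
P(M+4) = C(2,2) × 0.2952^0 × 0.7048^2 = 1 × 1.0000 × 0.49674304 = 0.496743 (base)
P(M+2) = C(2,1) × 0.2952^1 × 0.7048^1 = 2 × 0.2952 × 0.7048 = 0.416114
Relative intensity = 0.416114 / 0.496743 × 100 = 83.77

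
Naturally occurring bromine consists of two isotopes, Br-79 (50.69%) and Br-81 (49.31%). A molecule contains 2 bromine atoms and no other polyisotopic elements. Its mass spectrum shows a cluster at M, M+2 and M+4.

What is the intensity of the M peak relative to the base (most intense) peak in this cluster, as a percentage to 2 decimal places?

(0.5069 + 0.4931)^2 gives M 0.2569, M+2 0.4999, M+4 0.2431; the largest is M+2.
P(M+2) = C(2,1) × 0.5069^1 × 0.4931^1 = 2 × 0.5069 × 0.4931 = 0.499905 (base)
P(M) = C(2,0) × 0.5069^2 × 0.4931^0 = 1 × 0.25694761 × 1.0000 = 0.256948
Relative intensity = 0.256948 / 0.499905 × 100 = 51.40

51.40%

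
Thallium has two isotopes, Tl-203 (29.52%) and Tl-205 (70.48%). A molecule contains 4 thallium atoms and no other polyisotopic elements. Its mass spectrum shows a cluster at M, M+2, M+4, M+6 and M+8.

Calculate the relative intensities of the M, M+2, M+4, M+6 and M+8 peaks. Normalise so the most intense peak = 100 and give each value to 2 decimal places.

Each Tl atom is independently Tl-203 (p = 0.2952) or Tl-205 (q = 0.7048); the cluster is the binomial expansion (p + q)^4.
P(M) = 0.2952^4 = 0.007594
P(M+2) = 4 × 0.2952^3 × 0.7048^1 = 0.072523
P(M+4) = 6 × 0.2952^2 × 0.7048^2 = 0.259726
P(M+6) = 4 × 0.2952^1 × 0.7048^3 = 0.413403
P(M+8) = 0.7048^4 = 0.246754
The M+6 peak is largest (0.413403); scaling to 100 gives 1.84 : 17.54 : 62.83 : 100.00 : 59.69.

1.84 : 17.54 : 62.83 : 100.00 : 59.69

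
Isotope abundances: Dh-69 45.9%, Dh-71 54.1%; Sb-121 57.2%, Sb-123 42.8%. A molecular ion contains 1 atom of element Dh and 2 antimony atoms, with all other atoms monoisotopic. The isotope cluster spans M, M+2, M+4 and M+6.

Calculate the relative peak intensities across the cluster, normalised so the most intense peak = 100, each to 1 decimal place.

Element Dh pattern (n=1): 0.4590 : 0.5410
Antimony pattern (n=2): 0.327184 : 0.489632 : 0.183184
Convolve the two distributions (both contribute in 2-u steps):
  M: 0.4590×0.327184 = 0.150177
  M+2: 0.4590×0.489632 + 0.5410×0.327184 = 0.401748
  M+4: 0.4590×0.183184 + 0.5410×0.489632 = 0.348972
  M+6: 0.5410×0.183184 = 0.099103
Scale to base peak (0.401748) = 100: 37.4 : 100.0 : 86.9 : 24.7

37.4 : 100.0 : 86.9 : 24.7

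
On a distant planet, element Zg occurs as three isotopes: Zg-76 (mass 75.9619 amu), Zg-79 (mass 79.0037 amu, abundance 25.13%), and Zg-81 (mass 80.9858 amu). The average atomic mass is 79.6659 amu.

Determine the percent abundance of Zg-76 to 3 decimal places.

Let x and y be the fractions of Zg-76 and Zg-81. Then x + y = 1 − 0.2513 = 0.7487 and 75.9619x + 80.9858y = 79.6659 − 0.2513×79.0037 = 59.81227019.
Substituting: 75.9619x + 80.9858(0.7487 − x) = 59.81227019
(75.9619 − 80.9858)x = -0.82179827  ⇒  x = 0.16358, y = 0.58512
Zg-76: 16.358%, Zg-81: 58.512%.

16.358%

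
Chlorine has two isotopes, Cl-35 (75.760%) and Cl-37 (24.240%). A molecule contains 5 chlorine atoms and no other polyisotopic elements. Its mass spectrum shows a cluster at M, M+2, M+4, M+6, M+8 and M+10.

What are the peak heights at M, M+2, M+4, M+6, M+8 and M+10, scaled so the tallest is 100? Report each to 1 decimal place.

62.5 : 100.0 : 64.0 : 20.5 : 3.3 : 0.2

Expanding (0.75760 + 0.24240)^5:
P(M) = 0.75760^5 = 0.249574
P(M+2) = 5 × 0.75760^4 × 0.24240^1 = 0.399266
P(M+4) = 10 × 0.75760^3 × 0.24240^2 = 0.255497
P(M+6) = 10 × 0.75760^2 × 0.24240^3 = 0.081748
P(M+8) = 5 × 0.75760^1 × 0.24240^4 = 0.013078
P(M+10) = 0.24240^5 = 0.000837
The M+2 peak is largest (0.399266); scaling to 100 gives 62.5 : 100.0 : 64.0 : 20.5 : 3.3 : 0.2.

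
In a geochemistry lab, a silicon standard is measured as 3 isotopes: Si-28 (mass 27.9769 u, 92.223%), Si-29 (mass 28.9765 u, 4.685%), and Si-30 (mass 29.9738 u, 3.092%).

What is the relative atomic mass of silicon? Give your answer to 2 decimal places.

28.09 u

Average mass = Σ (abundance × isotope mass) = 0.92223 × 27.9769 + 0.04685 × 28.9765 + 0.03092 × 29.9738
= 25.80114 + 1.35755 + 0.92679 = 28.08548 u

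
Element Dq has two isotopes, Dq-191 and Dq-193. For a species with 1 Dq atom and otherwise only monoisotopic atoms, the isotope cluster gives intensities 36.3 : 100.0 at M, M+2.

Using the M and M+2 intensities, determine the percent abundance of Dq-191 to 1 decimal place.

Write p for the Dq-191 fraction. I(M+2)/I(M) = [C(1,1)·p^0·(1−p)] / p^1 = 1·(1−p)/p = 100.0/36.3 = 2.7548
(1−p)/p = 2.7548/1 = 2.7548  ⇒  p = 1/(1 + 2.7548) = 0.2663
Dq-191: 26.6%, Dq-193: 73.4%.

26.6%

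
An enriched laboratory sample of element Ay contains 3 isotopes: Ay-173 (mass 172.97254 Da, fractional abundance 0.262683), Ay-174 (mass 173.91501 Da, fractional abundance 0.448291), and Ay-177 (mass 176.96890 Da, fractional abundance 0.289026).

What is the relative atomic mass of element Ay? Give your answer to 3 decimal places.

Ar = Σ fᵢ·mᵢ = 0.262683 × 172.97254 + 0.448291 × 173.91501 + 0.289026 × 176.96890
= 45.436946 + 77.964534 + 51.148613 = 174.550093 Da

174.550 Da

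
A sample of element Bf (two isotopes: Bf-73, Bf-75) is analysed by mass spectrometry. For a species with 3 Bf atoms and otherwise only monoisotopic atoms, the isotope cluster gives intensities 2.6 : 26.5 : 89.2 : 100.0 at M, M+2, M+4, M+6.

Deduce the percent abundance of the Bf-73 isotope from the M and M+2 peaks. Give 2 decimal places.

Let p = fractional abundance of Bf-73. I(M+2)/I(M) = [C(3,1)·p^2·(1−p)] / p^3 = 3·(1−p)/p = 26.5/2.6 = 10.1923
(1−p)/p = 10.1923/3 = 3.3974  ⇒  p = 1/(1 + 3.3974) = 0.2274
Bf-73: 22.74%, Bf-75: 77.26%.

22.74%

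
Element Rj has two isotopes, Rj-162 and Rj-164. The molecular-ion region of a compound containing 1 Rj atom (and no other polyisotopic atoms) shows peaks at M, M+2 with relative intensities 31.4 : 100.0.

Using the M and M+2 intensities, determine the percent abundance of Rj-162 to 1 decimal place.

23.9%

Let p = fractional abundance of Rj-162. I(M+2)/I(M) = [C(1,1)·p^0·(1−p)] / p^1 = 1·(1−p)/p = 100.0/31.4 = 3.1847
(1−p)/p = 3.1847/1 = 3.1847  ⇒  p = 1/(1 + 3.1847) = 0.2390
Rj-162: 23.9%, Rj-164: 76.1%.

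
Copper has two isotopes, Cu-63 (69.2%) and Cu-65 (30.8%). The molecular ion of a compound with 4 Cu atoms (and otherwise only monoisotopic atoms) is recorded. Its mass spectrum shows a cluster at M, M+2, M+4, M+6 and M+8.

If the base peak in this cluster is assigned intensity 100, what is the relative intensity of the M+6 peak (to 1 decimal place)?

(0.692 + 0.308)^4 gives M 0.2293, M+2 0.4083, M+4 0.2726, M+6 0.0809, M+8 0.0090; the largest is M+2.
P(M+2) = C(4,1) × 0.692^3 × 0.308^1 = 4 × 0.33137389 × 0.3080 = 0.408253 (base)
P(M+6) = C(4,3) × 0.692^1 × 0.308^3 = 4 × 0.6920 × 0.02921811 = 0.080876
Relative intensity = 0.080876 / 0.408253 × 100 = 19.8

19.8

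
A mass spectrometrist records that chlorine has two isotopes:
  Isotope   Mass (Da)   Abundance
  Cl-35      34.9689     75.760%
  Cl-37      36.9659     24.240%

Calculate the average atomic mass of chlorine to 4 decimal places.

The abundance-weighted mean is 0.75760 × 34.9689 + 0.24240 × 36.9659
= 26.49244 + 8.96053 = 35.45297 Da

35.4530 Da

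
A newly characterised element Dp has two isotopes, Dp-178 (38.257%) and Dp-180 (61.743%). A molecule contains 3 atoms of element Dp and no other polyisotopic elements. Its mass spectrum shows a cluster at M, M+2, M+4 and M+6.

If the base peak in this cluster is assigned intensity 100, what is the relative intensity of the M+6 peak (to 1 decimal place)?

53.8

(0.38257 + 0.61743)^3 gives M 0.0560, M+2 0.2711, M+4 0.4375, M+6 0.2354; the largest is M+4.
P(M+4) = C(3,2) × 0.38257^1 × 0.61743^2 = 3 × 0.38257 × 0.3812198 = 0.437530 (base)
P(M+6) = C(3,3) × 0.38257^0 × 0.61743^3 = 1 × 1.0000 × 0.23537654 = 0.235377
Relative intensity = 0.235377 / 0.437530 × 100 = 53.8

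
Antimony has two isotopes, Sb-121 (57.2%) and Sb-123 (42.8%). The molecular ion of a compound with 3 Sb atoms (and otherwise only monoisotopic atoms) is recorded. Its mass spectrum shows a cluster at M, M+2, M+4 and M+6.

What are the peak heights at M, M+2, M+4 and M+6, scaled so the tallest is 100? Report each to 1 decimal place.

Each Sb atom is independently Sb-121 (p = 0.572) or Sb-123 (q = 0.428); the cluster is the binomial expansion (p + q)^3.
P(M) = 0.572^3 = 0.187149
P(M+2) = 3 × 0.572^2 × 0.428^1 = 0.420104
P(M+4) = 3 × 0.572^1 × 0.428^2 = 0.314344
P(M+6) = 0.428^3 = 0.078403
The M+2 peak is largest (0.420104); scaling to 100 gives 44.5 : 100.0 : 74.8 : 18.7.

44.5 : 100.0 : 74.8 : 18.7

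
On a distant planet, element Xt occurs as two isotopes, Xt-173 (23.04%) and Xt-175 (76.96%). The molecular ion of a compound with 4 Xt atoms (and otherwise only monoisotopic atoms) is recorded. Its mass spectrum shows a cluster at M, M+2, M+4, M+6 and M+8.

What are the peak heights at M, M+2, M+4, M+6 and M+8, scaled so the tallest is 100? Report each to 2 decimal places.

The 4 Xt atoms are independent, so intensities follow the terms of (0.2304 + 0.7696)^4.
P(M) = 0.2304^4 = 0.002818
P(M+2) = 4 × 0.2304^3 × 0.7696^1 = 0.037651
P(M+4) = 6 × 0.2304^2 × 0.7696^2 = 0.188645
P(M+6) = 4 × 0.2304^1 × 0.7696^3 = 0.420085
P(M+8) = 0.7696^4 = 0.350801
The M+6 peak is largest (0.420085); scaling to 100 gives 0.67 : 8.96 : 44.91 : 100.00 : 83.51.

0.67 : 8.96 : 44.91 : 100.00 : 83.51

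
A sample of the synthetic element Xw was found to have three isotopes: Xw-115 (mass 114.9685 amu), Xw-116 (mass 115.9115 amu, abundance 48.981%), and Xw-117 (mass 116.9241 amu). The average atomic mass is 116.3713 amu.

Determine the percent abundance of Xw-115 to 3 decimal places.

The remaining 51.019% is split between Xw-115 (fraction x) and Xw-117 (fraction 0.51019 − x).
Substituting: 114.9685x + 116.9241(0.51019 − x) = 59.596688185
(114.9685 − 116.9241)x = -0.056818394  ⇒  x = 0.02905, y = 0.48114
Xw-115: 2.905%, Xw-117: 48.114%.

2.905%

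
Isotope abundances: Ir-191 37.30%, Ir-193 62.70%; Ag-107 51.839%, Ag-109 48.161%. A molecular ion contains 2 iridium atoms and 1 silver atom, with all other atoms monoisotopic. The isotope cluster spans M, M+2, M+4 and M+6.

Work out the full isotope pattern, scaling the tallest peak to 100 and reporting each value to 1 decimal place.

Iridium pattern (n=2): 0.139129 : 0.467742 : 0.393129
Silver pattern (n=1): 0.51839 : 0.48161
Convolve the two distributions (both contribute in 2-u steps):
  M: 0.139129×0.51839 = 0.072123
  M+2: 0.139129×0.48161 + 0.467742×0.51839 = 0.309479
  M+4: 0.467742×0.48161 + 0.393129×0.51839 = 0.429063
  M+6: 0.393129×0.48161 = 0.189335
Scale to base peak (0.429063) = 100: 16.8 : 72.1 : 100.0 : 44.1

16.8 : 72.1 : 100.0 : 44.1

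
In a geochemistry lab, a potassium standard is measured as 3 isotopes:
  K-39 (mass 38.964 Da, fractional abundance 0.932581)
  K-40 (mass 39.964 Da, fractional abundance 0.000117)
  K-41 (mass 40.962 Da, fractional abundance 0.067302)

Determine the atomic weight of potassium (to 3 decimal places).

Average mass = Σ (abundance × isotope mass) = 0.932581 × 38.964 + 0.000117 × 39.964 + 0.067302 × 40.962
= 36.3371 + 0.0047 + 2.7568 = 39.0986 Da

39.099 Da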